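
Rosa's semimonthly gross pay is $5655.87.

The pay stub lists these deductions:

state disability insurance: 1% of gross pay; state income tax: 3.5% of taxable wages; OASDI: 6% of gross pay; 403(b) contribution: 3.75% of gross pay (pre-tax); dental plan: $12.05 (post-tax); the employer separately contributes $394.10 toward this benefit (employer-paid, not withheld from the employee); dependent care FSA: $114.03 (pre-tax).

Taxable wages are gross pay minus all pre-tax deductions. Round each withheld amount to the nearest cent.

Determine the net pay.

$4735.24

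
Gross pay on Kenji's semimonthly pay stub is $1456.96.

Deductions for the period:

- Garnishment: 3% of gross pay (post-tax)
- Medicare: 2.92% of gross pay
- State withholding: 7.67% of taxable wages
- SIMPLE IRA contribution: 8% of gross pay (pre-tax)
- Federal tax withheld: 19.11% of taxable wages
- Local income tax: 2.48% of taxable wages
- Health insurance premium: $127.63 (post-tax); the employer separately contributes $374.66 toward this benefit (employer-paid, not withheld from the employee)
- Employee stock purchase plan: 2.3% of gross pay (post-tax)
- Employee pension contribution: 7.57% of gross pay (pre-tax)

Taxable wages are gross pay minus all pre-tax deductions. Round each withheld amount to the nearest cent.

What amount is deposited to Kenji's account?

$622.79

SIMPLE IRA contribution: $1456.96 × 0.08 = $116.56
Employee pension contribution: $1456.96 × 0.0757 = $110.29
Pre-tax total = $116.56 + $110.29 = $226.85
Taxable wages = $1456.96 − $226.85 = $1230.11
State withholding: $1230.11 × 0.0767 = $94.35
Local income tax: $1230.11 × 0.0248 = $30.51
Federal tax withheld: $1230.11 × 0.1911 = $235.07
Medicare: $1456.96 × 0.0292 = $42.54
Garnishment: $1456.96 × 0.03 = $43.71
Employee stock purchase plan: $1456.96 × 0.023 = $33.51
Health insurance premium: $127.63
(Employer's $374.66 toward health insurance premium is not withheld from the employee.)
Total deductions = $116.56 + $110.29 + $94.35 + $30.51 + $235.07 + $42.54 + $43.71 + $33.51 + $127.63 = $834.17
Net pay = $1456.96 − $834.17 = $622.79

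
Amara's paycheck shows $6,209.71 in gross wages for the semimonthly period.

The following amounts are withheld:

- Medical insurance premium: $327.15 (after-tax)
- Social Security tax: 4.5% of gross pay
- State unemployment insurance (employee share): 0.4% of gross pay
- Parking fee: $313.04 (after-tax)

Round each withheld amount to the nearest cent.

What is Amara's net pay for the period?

Social Security tax: $6,209.71 × 0.045 = $279.44
State unemployment insurance (employee share): $6,209.71 × 0.004 = $24.84
Medical insurance premium: $327.15
Parking fee: $313.04
Total deductions = $279.44 + $24.84 + $327.15 + $313.04 = $944.47
Net pay = $6,209.71 − $944.47 = $5,265.24

$5,265.24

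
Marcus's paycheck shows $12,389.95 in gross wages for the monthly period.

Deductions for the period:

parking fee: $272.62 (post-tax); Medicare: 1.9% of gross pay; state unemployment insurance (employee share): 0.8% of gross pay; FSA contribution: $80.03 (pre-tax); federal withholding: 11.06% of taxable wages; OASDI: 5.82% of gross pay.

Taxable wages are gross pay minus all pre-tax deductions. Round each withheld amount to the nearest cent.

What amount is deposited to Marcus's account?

FSA contribution: $80.03
Taxable wages = $12,389.95 − $80.03 = $12,309.92
Federal withholding: $12,309.92 × 0.1106 = $1,361.48
Medicare: $12,389.95 × 0.019 = $235.41
OASDI: $12,389.95 × 0.0582 = $721.10
State unemployment insurance (employee share): $12,389.95 × 0.008 = $99.12
Parking fee: $272.62
Total deductions = $80.03 + $1,361.48 + $235.41 + $721.10 + $99.12 + $272.62 = $2,769.76
Net pay = $12,389.95 − $2,769.76 = $9,620.19

$9,620.19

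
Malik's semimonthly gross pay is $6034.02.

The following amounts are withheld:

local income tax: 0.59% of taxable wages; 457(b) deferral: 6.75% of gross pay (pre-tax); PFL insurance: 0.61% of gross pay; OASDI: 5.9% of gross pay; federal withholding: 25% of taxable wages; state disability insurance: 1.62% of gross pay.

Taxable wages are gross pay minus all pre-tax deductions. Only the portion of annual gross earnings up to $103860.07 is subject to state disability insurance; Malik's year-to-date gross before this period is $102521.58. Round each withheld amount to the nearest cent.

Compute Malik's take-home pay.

$3772.34

457(b) deferral: $6034.02 × 0.0675 = $407.30
Taxable wages = $6034.02 − $407.30 = $5626.72
Federal withholding: $5626.72 × 0.25 = $1406.68
Local income tax: $5626.72 × 0.0059 = $33.20
State disability insurance: only $103860.07 − $102521.58 = $1338.49 of this check is subject → $1338.49 × 0.0162 = $21.68
OASDI: $6034.02 × 0.059 = $356.01
PFL insurance: $6034.02 × 0.0061 = $36.81
Total deductions = $407.30 + $1406.68 + $33.20 + $21.68 + $356.01 + $36.81 = $2261.68
Net pay = $6034.02 − $2261.68 = $3772.34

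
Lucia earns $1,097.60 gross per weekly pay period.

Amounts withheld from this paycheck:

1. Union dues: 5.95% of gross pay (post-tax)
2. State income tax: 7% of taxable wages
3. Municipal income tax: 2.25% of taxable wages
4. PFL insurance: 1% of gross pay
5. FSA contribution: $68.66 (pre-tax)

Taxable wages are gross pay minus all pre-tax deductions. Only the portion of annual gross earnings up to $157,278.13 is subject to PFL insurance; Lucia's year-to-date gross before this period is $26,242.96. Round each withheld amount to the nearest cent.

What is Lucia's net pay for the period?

$857.47

FSA contribution: $68.66
Taxable wages = $1,097.60 − $68.66 = $1,028.94
Municipal income tax: $1,028.94 × 0.0225 = $23.15
State income tax: $1,028.94 × 0.07 = $72.03
PFL insurance: cap not yet reached, full $1,097.60 is subject → $1,097.60 × 0.01 = $10.98
Union dues: $1,097.60 × 0.0595 = $65.31
Total deductions = $68.66 + $23.15 + $72.03 + $10.98 + $65.31 = $240.13
Net pay = $1,097.60 − $240.13 = $857.47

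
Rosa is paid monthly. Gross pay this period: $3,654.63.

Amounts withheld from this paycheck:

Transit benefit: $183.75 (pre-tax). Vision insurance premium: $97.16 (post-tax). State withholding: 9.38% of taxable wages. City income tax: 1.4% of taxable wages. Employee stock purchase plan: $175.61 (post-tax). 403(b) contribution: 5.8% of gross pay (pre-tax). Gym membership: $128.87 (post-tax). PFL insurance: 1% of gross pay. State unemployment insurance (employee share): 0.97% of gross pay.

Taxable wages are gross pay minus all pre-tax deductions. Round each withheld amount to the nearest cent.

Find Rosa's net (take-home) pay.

403(b) contribution: $3,654.63 × 0.058 = $211.97
Transit benefit: $183.75
Pre-tax total = $211.97 + $183.75 = $395.72
Taxable wages = $3,654.63 − $395.72 = $3,258.91
State withholding: $3,258.91 × 0.0938 = $305.69
City income tax: $3,258.91 × 0.014 = $45.62
State unemployment insurance (employee share): $3,654.63 × 0.0097 = $35.45
PFL insurance: $3,654.63 × 0.01 = $36.55
Gym membership: $128.87
Vision insurance premium: $97.16
Employee stock purchase plan: $175.61
Total deductions = $211.97 + $183.75 + $305.69 + $45.62 + $35.45 + $36.55 + $128.87 + $97.16 + $175.61 = $1,220.67
Net pay = $3,654.63 − $1,220.67 = $2,433.96

$2,433.96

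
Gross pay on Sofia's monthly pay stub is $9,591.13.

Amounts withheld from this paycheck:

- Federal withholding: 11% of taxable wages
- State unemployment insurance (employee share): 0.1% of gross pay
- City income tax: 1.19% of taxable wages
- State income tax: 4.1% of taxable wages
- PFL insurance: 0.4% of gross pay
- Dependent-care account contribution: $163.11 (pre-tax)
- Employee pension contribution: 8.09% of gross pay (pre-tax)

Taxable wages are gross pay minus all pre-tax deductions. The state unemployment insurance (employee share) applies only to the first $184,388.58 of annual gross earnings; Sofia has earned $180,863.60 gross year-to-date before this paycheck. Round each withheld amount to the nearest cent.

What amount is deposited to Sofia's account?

Employee pension contribution: $9,591.13 × 0.0809 = $775.92
Dependent-care account contribution: $163.11
Pre-tax total = $775.92 + $163.11 = $939.03
Taxable wages = $9,591.13 − $939.03 = $8,652.10
State income tax: $8,652.10 × 0.041 = $354.74
City income tax: $8,652.10 × 0.0119 = $102.96
Federal withholding: $8,652.10 × 0.11 = $951.73
PFL insurance: $9,591.13 × 0.004 = $38.36
State unemployment insurance (employee share): only $184,388.58 − $180,863.60 = $3,524.98 of this check is subject → $3,524.98 × 0.001 = $3.52
Total deductions = $775.92 + $163.11 + $354.74 + $102.96 + $951.73 + $38.36 + $3.52 = $2,390.34
Net pay = $9,591.13 − $2,390.34 = $7,200.79

$7,200.79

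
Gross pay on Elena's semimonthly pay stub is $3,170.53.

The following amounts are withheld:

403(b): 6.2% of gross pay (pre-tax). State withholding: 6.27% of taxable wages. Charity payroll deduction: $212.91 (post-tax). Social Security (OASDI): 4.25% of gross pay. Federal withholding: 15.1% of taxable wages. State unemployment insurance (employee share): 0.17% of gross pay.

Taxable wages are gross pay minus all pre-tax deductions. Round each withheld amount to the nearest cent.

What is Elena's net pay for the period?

$1,985.37

403(b): $3,170.53 × 0.062 = $196.57
Taxable wages = $3,170.53 − $196.57 = $2,973.96
Federal withholding: $2,973.96 × 0.151 = $449.07
State withholding: $2,973.96 × 0.0627 = $186.47
Social Security (OASDI): $3,170.53 × 0.0425 = $134.75
State unemployment insurance (employee share): $3,170.53 × 0.0017 = $5.39
Charity payroll deduction: $212.91
Total deductions = $196.57 + $449.07 + $186.47 + $134.75 + $5.39 + $212.91 = $1,185.16
Net pay = $3,170.53 − $1,185.16 = $1,985.37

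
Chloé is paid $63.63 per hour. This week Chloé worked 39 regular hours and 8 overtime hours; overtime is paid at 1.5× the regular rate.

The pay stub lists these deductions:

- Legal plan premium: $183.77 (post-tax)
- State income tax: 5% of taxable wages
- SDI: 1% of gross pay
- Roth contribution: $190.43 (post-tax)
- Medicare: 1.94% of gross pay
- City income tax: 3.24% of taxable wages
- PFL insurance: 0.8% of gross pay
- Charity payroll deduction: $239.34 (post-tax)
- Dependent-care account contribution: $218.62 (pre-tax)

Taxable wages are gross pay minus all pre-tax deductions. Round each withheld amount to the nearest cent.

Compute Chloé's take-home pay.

$2042.21

Regular pay: 39 × $63.63 = $2481.57
Overtime pay: 8 × $63.63 × 1.5 = $763.56
Gross pay = $2481.57 + $763.56 = $3245.13
Dependent-care account contribution: $218.62
Taxable wages = $3245.13 − $218.62 = $3026.51
State income tax: $3026.51 × 0.05 = $151.33
City income tax: $3026.51 × 0.0324 = $98.06
SDI: $3245.13 × 0.01 = $32.45
Medicare: $3245.13 × 0.0194 = $62.96
PFL insurance: $3245.13 × 0.008 = $25.96
Charity payroll deduction: $239.34
Legal plan premium: $183.77
Roth contribution: $190.43
Total deductions = $218.62 + $151.33 + $98.06 + $32.45 + $62.96 + $25.96 + $239.34 + $183.77 + $190.43 = $1202.92
Net pay = $3245.13 − $1202.92 = $2042.21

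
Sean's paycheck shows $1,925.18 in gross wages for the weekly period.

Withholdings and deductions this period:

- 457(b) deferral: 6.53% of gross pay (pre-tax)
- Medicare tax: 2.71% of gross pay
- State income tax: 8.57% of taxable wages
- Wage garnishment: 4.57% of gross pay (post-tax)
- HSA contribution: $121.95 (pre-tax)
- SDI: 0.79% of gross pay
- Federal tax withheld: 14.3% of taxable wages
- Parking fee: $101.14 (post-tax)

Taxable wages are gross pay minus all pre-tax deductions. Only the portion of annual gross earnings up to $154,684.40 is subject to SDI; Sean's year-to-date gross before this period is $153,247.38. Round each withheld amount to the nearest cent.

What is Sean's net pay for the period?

$1,041.23

457(b) deferral: $1,925.18 × 0.0653 = $125.71
HSA contribution: $121.95
Pre-tax total = $125.71 + $121.95 = $247.66
Taxable wages = $1,925.18 − $247.66 = $1,677.52
Federal tax withheld: $1,677.52 × 0.143 = $239.89
State income tax: $1,677.52 × 0.0857 = $143.76
Medicare tax: $1,925.18 × 0.0271 = $52.17
SDI: only $154,684.40 − $153,247.38 = $1,437.02 of this check is subject → $1,437.02 × 0.0079 = $11.35
Wage garnishment: $1,925.18 × 0.0457 = $87.98
Parking fee: $101.14
Total deductions = $125.71 + $121.95 + $239.89 + $143.76 + $52.17 + $11.35 + $87.98 + $101.14 = $883.95
Net pay = $1,925.18 − $883.95 = $1,041.23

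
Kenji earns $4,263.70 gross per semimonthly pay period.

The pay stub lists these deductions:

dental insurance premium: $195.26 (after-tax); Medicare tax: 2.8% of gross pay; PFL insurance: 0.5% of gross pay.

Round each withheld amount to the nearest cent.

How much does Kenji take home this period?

Medicare tax: $4,263.70 × 0.028 = $119.38
PFL insurance: $4,263.70 × 0.005 = $21.32
Dental insurance premium: $195.26
Total deductions = $119.38 + $21.32 + $195.26 = $335.96
Net pay = $4,263.70 − $335.96 = $3,927.74

$3,927.74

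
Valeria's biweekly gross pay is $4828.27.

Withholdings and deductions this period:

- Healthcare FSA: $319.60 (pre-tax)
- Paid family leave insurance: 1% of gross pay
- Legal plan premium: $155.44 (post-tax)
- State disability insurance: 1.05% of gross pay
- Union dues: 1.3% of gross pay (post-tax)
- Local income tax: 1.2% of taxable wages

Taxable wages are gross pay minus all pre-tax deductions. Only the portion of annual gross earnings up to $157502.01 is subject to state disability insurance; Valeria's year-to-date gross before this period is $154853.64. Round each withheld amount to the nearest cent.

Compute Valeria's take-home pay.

$4160.27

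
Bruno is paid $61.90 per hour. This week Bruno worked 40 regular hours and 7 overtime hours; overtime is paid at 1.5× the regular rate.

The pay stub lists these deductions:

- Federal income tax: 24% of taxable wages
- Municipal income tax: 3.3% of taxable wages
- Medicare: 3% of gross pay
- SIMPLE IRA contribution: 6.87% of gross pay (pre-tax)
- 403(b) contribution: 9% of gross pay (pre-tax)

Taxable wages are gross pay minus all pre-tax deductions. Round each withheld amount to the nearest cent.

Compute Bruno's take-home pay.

Regular pay: 40 × $61.90 = $2476.00
Overtime pay: 7 × $61.90 × 1.5 = $649.95
Gross pay = $2476.00 + $649.95 = $3125.95
SIMPLE IRA contribution: $3125.95 × 0.0687 = $214.75
403(b) contribution: $3125.95 × 0.09 = $281.34
Pre-tax total = $214.75 + $281.34 = $496.09
Taxable wages = $3125.95 − $496.09 = $2629.86
Federal income tax: $2629.86 × 0.24 = $631.17
Municipal income tax: $2629.86 × 0.033 = $86.79
Medicare: $3125.95 × 0.03 = $93.78
Total deductions = $214.75 + $281.34 + $631.17 + $86.79 + $93.78 = $1307.83
Net pay = $3125.95 − $1307.83 = $1818.12

$1818.12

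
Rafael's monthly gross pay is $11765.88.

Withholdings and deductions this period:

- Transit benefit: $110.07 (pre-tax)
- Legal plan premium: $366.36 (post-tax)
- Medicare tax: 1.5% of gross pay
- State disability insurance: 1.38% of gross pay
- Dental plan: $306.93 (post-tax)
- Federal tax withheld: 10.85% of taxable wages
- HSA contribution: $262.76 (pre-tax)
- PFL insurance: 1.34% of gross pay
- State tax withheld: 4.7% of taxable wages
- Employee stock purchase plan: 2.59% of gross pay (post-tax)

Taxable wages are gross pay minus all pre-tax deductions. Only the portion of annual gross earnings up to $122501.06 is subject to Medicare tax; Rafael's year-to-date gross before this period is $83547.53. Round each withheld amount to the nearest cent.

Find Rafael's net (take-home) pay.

$8146.88

HSA contribution: $262.76
Transit benefit: $110.07
Pre-tax total = $262.76 + $110.07 = $372.83
Taxable wages = $11765.88 − $372.83 = $11393.05
State tax withheld: $11393.05 × 0.047 = $535.47
Federal tax withheld: $11393.05 × 0.1085 = $1236.15
State disability insurance: $11765.88 × 0.0138 = $162.37
Medicare tax: cap not yet reached, full $11765.88 is subject → $11765.88 × 0.015 = $176.49
PFL insurance: $11765.88 × 0.0134 = $157.66
Dental plan: $306.93
Employee stock purchase plan: $11765.88 × 0.0259 = $304.74
Legal plan premium: $366.36
Total deductions = $262.76 + $110.07 + $535.47 + $1236.15 + $162.37 + $176.49 + $157.66 + $306.93 + $304.74 + $366.36 = $3619.00
Net pay = $11765.88 − $3619.00 = $8146.88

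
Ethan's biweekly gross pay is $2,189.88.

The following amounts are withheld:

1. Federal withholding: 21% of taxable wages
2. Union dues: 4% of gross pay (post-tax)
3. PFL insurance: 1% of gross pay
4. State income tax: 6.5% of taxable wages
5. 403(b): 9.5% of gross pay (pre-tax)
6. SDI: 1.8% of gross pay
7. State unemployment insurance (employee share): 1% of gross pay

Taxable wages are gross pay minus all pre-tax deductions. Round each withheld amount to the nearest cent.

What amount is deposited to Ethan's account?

$1,266.01

403(b): $2,189.88 × 0.095 = $208.04
Taxable wages = $2,189.88 − $208.04 = $1,981.84
State income tax: $1,981.84 × 0.065 = $128.82
Federal withholding: $1,981.84 × 0.21 = $416.19
State unemployment insurance (employee share): $2,189.88 × 0.01 = $21.90
PFL insurance: $2,189.88 × 0.01 = $21.90
SDI: $2,189.88 × 0.018 = $39.42
Union dues: $2,189.88 × 0.04 = $87.60
Total deductions = $208.04 + $128.82 + $416.19 + $21.90 + $21.90 + $39.42 + $87.60 = $923.87
Net pay = $2,189.88 − $923.87 = $1,266.01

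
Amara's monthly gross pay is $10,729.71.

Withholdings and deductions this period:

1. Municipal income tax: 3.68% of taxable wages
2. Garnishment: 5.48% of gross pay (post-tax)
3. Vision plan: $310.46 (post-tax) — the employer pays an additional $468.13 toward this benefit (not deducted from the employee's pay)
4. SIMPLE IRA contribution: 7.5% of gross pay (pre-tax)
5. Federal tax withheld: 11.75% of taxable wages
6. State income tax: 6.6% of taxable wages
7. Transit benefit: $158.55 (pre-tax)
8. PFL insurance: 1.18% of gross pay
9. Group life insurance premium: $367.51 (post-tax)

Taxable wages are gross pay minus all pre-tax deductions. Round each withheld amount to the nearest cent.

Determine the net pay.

SIMPLE IRA contribution: $10,729.71 × 0.075 = $804.73
Transit benefit: $158.55
Pre-tax total = $804.73 + $158.55 = $963.28
Taxable wages = $10,729.71 − $963.28 = $9,766.43
State income tax: $9,766.43 × 0.066 = $644.58
Federal tax withheld: $9,766.43 × 0.1175 = $1,147.56
Municipal income tax: $9,766.43 × 0.0368 = $359.40
PFL insurance: $10,729.71 × 0.0118 = $126.61
Group life insurance premium: $367.51
Vision plan: $310.46
Garnishment: $10,729.71 × 0.0548 = $587.99
(Employer's $468.13 toward vision plan is not withheld from the employee.)
Total deductions = $804.73 + $158.55 + $644.58 + $1,147.56 + $359.40 + $126.61 + $367.51 + $310.46 + $587.99 = $4,507.39
Net pay = $10,729.71 − $4,507.39 = $6,222.32

$6,222.32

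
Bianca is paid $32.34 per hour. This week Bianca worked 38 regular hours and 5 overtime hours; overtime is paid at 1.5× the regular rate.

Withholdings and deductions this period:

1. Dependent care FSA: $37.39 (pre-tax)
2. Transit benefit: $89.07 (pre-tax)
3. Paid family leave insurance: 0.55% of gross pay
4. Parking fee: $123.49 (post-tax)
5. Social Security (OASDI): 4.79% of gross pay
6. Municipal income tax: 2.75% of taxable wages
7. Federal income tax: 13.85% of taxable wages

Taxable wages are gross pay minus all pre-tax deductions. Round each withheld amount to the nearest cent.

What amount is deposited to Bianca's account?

$919.68

Regular pay: 38 × $32.34 = $1,228.92
Overtime pay: 5 × $32.34 × 1.5 = $242.55
Gross pay = $1,228.92 + $242.55 = $1,471.47
Dependent care FSA: $37.39
Transit benefit: $89.07
Pre-tax total = $37.39 + $89.07 = $126.46
Taxable wages = $1,471.47 − $126.46 = $1,345.01
Municipal income tax: $1,345.01 × 0.0275 = $36.99
Federal income tax: $1,345.01 × 0.1385 = $186.28
Paid family leave insurance: $1,471.47 × 0.0055 = $8.09
Social Security (OASDI): $1,471.47 × 0.0479 = $70.48
Parking fee: $123.49
Total deductions = $37.39 + $89.07 + $36.99 + $186.28 + $8.09 + $70.48 + $123.49 = $551.79
Net pay = $1,471.47 − $551.79 = $919.68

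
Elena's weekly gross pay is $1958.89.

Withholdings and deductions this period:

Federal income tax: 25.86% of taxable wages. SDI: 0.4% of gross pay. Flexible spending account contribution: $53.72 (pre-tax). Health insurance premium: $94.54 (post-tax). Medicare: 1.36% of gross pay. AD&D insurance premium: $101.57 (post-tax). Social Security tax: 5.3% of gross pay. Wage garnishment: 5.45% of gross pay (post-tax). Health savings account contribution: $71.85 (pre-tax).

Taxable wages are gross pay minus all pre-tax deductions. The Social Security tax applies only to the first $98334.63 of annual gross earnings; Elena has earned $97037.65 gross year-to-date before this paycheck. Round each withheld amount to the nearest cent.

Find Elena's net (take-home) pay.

$953.13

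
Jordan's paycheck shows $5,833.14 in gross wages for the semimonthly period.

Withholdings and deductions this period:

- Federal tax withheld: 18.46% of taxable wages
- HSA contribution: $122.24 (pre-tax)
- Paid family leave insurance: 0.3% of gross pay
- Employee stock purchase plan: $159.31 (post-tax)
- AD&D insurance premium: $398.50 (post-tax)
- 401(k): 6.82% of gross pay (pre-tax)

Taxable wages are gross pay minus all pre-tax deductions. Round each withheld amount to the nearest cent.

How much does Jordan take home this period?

$3,756.98

401(k): $5,833.14 × 0.0682 = $397.82
HSA contribution: $122.24
Pre-tax total = $397.82 + $122.24 = $520.06
Taxable wages = $5,833.14 − $520.06 = $5,313.08
Federal tax withheld: $5,313.08 × 0.1846 = $980.79
Paid family leave insurance: $5,833.14 × 0.003 = $17.50
AD&D insurance premium: $398.50
Employee stock purchase plan: $159.31
Total deductions = $397.82 + $122.24 + $980.79 + $17.50 + $398.50 + $159.31 = $2,076.16
Net pay = $5,833.14 − $2,076.16 = $3,756.98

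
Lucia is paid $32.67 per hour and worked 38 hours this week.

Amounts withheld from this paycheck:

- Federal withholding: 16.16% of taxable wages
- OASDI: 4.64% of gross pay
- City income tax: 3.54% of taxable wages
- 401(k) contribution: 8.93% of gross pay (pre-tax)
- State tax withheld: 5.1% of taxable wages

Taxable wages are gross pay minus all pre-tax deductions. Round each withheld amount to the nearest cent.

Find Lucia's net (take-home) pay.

$792.62

Gross pay: 38 × $32.67 = $1241.46
401(k) contribution: $1241.46 × 0.0893 = $110.86
Taxable wages = $1241.46 − $110.86 = $1130.60
Federal withholding: $1130.60 × 0.1616 = $182.70
State tax withheld: $1130.60 × 0.051 = $57.66
City income tax: $1130.60 × 0.0354 = $40.02
OASDI: $1241.46 × 0.0464 = $57.60
Total deductions = $110.86 + $182.70 + $57.66 + $40.02 + $57.60 = $448.84
Net pay = $1241.46 − $448.84 = $792.62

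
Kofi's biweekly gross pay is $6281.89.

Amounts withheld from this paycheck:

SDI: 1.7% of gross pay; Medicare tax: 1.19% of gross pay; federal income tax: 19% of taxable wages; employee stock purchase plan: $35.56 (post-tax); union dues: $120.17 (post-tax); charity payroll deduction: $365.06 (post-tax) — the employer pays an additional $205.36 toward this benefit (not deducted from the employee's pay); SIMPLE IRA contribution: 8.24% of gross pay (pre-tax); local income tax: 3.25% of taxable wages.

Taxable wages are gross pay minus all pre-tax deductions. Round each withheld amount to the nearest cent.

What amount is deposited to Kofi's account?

SIMPLE IRA contribution: $6281.89 × 0.0824 = $517.63
Taxable wages = $6281.89 − $517.63 = $5764.26
Local income tax: $5764.26 × 0.0325 = $187.34
Federal income tax: $5764.26 × 0.19 = $1095.21
SDI: $6281.89 × 0.017 = $106.79
Medicare tax: $6281.89 × 0.0119 = $74.75
Charity payroll deduction: $365.06
Union dues: $120.17
Employee stock purchase plan: $35.56
(Employer's $205.36 toward charity payroll deduction is not withheld from the employee.)
Total deductions = $517.63 + $187.34 + $1095.21 + $106.79 + $74.75 + $365.06 + $120.17 + $35.56 = $2502.51
Net pay = $6281.89 − $2502.51 = $3779.38

$3779.38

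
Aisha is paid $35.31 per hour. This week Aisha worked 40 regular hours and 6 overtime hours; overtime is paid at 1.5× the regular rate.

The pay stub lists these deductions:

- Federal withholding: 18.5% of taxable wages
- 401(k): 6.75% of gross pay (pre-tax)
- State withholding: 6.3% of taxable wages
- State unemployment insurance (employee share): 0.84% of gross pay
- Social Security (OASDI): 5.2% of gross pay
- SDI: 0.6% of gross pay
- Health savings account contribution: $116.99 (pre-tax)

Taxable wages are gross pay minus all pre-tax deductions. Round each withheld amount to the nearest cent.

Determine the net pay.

Regular pay: 40 × $35.31 = $1412.40
Overtime pay: 6 × $35.31 × 1.5 = $317.79
Gross pay = $1412.40 + $317.79 = $1730.19
Health savings account contribution: $116.99
401(k): $1730.19 × 0.0675 = $116.79
Pre-tax total = $116.99 + $116.79 = $233.78
Taxable wages = $1730.19 − $233.78 = $1496.41
State withholding: $1496.41 × 0.063 = $94.27
Federal withholding: $1496.41 × 0.185 = $276.84
SDI: $1730.19 × 0.006 = $10.38
Social Security (OASDI): $1730.19 × 0.052 = $89.97
State unemployment insurance (employee share): $1730.19 × 0.0084 = $14.53
Total deductions = $116.99 + $116.79 + $94.27 + $276.84 + $10.38 + $89.97 + $14.53 = $719.77
Net pay = $1730.19 − $719.77 = $1010.42

$1010.42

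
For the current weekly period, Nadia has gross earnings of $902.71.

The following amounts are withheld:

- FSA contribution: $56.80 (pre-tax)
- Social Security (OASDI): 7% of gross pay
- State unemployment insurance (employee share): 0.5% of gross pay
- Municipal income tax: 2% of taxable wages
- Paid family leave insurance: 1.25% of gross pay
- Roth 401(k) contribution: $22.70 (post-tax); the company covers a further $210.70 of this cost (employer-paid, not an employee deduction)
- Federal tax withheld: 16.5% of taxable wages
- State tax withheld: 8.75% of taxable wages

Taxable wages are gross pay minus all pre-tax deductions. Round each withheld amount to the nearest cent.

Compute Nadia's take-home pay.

$513.71

FSA contribution: $56.80
Taxable wages = $902.71 − $56.80 = $845.91
Federal tax withheld: $845.91 × 0.165 = $139.58
State tax withheld: $845.91 × 0.0875 = $74.02
Municipal income tax: $845.91 × 0.02 = $16.92
Paid family leave insurance: $902.71 × 0.0125 = $11.28
Social Security (OASDI): $902.71 × 0.07 = $63.19
State unemployment insurance (employee share): $902.71 × 0.005 = $4.51
Roth 401(k) contribution: $22.70
(Employer's $210.70 toward Roth 401(k) contribution is not withheld from the employee.)
Total deductions = $56.80 + $139.58 + $74.02 + $16.92 + $11.28 + $63.19 + $4.51 + $22.70 = $389.00
Net pay = $902.71 − $389.00 = $513.71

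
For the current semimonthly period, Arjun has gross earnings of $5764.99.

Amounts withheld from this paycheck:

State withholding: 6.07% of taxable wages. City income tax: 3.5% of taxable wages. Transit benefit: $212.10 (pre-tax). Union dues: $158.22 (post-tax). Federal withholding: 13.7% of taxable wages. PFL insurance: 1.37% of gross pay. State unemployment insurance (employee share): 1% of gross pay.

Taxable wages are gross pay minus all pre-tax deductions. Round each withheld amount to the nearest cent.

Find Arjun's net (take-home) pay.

Transit benefit: $212.10
Taxable wages = $5764.99 − $212.10 = $5552.89
State withholding: $5552.89 × 0.0607 = $337.06
Federal withholding: $5552.89 × 0.137 = $760.75
City income tax: $5552.89 × 0.035 = $194.35
PFL insurance: $5764.99 × 0.0137 = $78.98
State unemployment insurance (employee share): $5764.99 × 0.01 = $57.65
Union dues: $158.22
Total deductions = $212.10 + $337.06 + $760.75 + $194.35 + $78.98 + $57.65 + $158.22 = $1799.11
Net pay = $5764.99 − $1799.11 = $3965.88

$3965.88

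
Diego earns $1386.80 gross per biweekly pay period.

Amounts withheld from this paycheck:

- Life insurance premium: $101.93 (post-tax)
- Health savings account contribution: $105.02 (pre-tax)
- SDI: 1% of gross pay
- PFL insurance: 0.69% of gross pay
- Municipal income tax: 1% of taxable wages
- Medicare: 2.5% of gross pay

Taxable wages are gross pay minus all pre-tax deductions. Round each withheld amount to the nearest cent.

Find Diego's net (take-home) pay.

Health savings account contribution: $105.02
Taxable wages = $1386.80 − $105.02 = $1281.78
Municipal income tax: $1281.78 × 0.01 = $12.82
Medicare: $1386.80 × 0.025 = $34.67
PFL insurance: $1386.80 × 0.0069 = $9.57
SDI: $1386.80 × 0.01 = $13.87
Life insurance premium: $101.93
Total deductions = $105.02 + $12.82 + $34.67 + $9.57 + $13.87 + $101.93 = $277.88
Net pay = $1386.80 − $277.88 = $1108.92

$1108.92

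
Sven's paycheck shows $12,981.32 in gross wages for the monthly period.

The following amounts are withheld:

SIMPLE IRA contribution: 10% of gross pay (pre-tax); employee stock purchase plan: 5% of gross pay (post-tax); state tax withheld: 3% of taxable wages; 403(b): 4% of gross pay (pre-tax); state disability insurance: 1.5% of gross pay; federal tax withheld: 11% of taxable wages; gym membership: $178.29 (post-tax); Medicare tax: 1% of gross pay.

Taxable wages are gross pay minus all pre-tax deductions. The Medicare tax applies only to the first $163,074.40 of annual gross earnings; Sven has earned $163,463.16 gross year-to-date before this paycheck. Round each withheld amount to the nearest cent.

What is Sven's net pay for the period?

$8,578.91

SIMPLE IRA contribution: $12,981.32 × 0.1 = $1,298.13
403(b): $12,981.32 × 0.04 = $519.25
Pre-tax total = $1,298.13 + $519.25 = $1,817.38
Taxable wages = $12,981.32 − $1,817.38 = $11,163.94
State tax withheld: $11,163.94 × 0.03 = $334.92
Federal tax withheld: $11,163.94 × 0.11 = $1,228.03
State disability insurance: $12,981.32 × 0.015 = $194.72
Medicare tax: annual cap $163,074.40 already reached (YTD $163,463.16), so $0.00
Gym membership: $178.29
Employee stock purchase plan: $12,981.32 × 0.05 = $649.07
Total deductions = $1,298.13 + $519.25 + $334.92 + $1,228.03 + $194.72 + $0.00 + $178.29 + $649.07 = $4,402.41
Net pay = $12,981.32 − $4,402.41 = $8,578.91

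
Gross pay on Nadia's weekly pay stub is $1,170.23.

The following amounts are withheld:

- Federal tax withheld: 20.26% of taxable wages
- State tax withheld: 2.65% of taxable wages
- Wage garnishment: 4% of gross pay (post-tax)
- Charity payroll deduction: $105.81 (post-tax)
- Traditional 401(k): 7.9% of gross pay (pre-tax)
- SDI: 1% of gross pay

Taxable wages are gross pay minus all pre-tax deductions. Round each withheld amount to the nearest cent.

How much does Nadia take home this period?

Traditional 401(k): $1,170.23 × 0.079 = $92.45
Taxable wages = $1,170.23 − $92.45 = $1,077.78
Federal tax withheld: $1,077.78 × 0.2026 = $218.36
State tax withheld: $1,077.78 × 0.0265 = $28.56
SDI: $1,170.23 × 0.01 = $11.70
Wage garnishment: $1,170.23 × 0.04 = $46.81
Charity payroll deduction: $105.81
Total deductions = $92.45 + $218.36 + $28.56 + $11.70 + $46.81 + $105.81 = $503.69
Net pay = $1,170.23 − $503.69 = $666.54

$666.54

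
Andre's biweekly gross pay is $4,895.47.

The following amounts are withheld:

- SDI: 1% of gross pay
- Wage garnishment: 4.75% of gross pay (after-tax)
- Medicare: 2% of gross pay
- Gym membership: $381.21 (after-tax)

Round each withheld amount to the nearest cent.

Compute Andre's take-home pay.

Medicare: $4,895.47 × 0.02 = $97.91
SDI: $4,895.47 × 0.01 = $48.95
Gym membership: $381.21
Wage garnishment: $4,895.47 × 0.0475 = $232.53
Total deductions = $97.91 + $48.95 + $381.21 + $232.53 = $760.60
Net pay = $4,895.47 − $760.60 = $4,134.87

$4,134.87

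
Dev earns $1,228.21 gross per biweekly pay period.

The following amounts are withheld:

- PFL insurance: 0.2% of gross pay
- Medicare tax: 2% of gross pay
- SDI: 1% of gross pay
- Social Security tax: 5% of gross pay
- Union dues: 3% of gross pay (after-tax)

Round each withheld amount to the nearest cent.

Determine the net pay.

$1,090.65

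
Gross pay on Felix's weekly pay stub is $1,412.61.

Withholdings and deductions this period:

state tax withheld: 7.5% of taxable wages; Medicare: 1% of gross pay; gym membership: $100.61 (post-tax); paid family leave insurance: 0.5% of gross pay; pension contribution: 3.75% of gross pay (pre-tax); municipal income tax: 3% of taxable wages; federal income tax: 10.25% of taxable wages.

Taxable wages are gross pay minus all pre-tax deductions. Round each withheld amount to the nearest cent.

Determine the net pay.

Pension contribution: $1,412.61 × 0.0375 = $52.97
Taxable wages = $1,412.61 − $52.97 = $1,359.64
Federal income tax: $1,359.64 × 0.1025 = $139.36
State tax withheld: $1,359.64 × 0.075 = $101.97
Municipal income tax: $1,359.64 × 0.03 = $40.79
Medicare: $1,412.61 × 0.01 = $14.13
Paid family leave insurance: $1,412.61 × 0.005 = $7.06
Gym membership: $100.61
Total deductions = $52.97 + $139.36 + $101.97 + $40.79 + $14.13 + $7.06 + $100.61 = $456.89
Net pay = $1,412.61 − $456.89 = $955.72

$955.72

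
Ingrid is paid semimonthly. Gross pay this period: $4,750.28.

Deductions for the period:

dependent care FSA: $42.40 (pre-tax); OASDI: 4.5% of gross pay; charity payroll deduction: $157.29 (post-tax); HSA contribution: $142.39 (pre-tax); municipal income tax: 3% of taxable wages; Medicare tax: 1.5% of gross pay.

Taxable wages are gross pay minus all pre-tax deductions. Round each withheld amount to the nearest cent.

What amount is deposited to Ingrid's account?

Dependent care FSA: $42.40
HSA contribution: $142.39
Pre-tax total = $42.40 + $142.39 = $184.79
Taxable wages = $4,750.28 − $184.79 = $4,565.49
Municipal income tax: $4,565.49 × 0.03 = $136.96
OASDI: $4,750.28 × 0.045 = $213.76
Medicare tax: $4,750.28 × 0.015 = $71.25
Charity payroll deduction: $157.29
Total deductions = $42.40 + $142.39 + $136.96 + $213.76 + $71.25 + $157.29 = $764.05
Net pay = $4,750.28 − $764.05 = $3,986.23

$3,986.23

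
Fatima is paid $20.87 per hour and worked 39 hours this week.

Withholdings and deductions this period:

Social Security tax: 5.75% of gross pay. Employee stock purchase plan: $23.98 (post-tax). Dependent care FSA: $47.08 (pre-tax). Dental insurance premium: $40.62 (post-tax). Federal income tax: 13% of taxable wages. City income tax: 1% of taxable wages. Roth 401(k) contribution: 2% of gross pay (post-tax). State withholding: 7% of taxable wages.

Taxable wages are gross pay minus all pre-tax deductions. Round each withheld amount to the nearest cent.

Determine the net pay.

Gross pay: 39 × $20.87 = $813.93
Dependent care FSA: $47.08
Taxable wages = $813.93 − $47.08 = $766.85
Federal income tax: $766.85 × 0.13 = $99.69
State withholding: $766.85 × 0.07 = $53.68
City income tax: $766.85 × 0.01 = $7.67
Social Security tax: $813.93 × 0.0575 = $46.80
Roth 401(k) contribution: $813.93 × 0.02 = $16.28
Dental insurance premium: $40.62
Employee stock purchase plan: $23.98
Total deductions = $47.08 + $99.69 + $53.68 + $7.67 + $46.80 + $16.28 + $40.62 + $23.98 = $335.80
Net pay = $813.93 − $335.80 = $478.13

$478.13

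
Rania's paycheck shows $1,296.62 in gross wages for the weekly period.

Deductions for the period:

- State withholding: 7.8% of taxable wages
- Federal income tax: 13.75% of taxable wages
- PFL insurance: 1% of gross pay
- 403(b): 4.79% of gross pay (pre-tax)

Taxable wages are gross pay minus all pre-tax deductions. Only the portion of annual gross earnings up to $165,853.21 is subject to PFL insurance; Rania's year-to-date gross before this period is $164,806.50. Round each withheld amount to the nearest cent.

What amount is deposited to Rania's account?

$958.00

403(b): $1,296.62 × 0.0479 = $62.11
Taxable wages = $1,296.62 − $62.11 = $1,234.51
Federal income tax: $1,234.51 × 0.1375 = $169.75
State withholding: $1,234.51 × 0.078 = $96.29
PFL insurance: only $165,853.21 − $164,806.50 = $1,046.71 of this check is subject → $1,046.71 × 0.01 = $10.47
Total deductions = $62.11 + $169.75 + $96.29 + $10.47 = $338.62
Net pay = $1,296.62 − $338.62 = $958.00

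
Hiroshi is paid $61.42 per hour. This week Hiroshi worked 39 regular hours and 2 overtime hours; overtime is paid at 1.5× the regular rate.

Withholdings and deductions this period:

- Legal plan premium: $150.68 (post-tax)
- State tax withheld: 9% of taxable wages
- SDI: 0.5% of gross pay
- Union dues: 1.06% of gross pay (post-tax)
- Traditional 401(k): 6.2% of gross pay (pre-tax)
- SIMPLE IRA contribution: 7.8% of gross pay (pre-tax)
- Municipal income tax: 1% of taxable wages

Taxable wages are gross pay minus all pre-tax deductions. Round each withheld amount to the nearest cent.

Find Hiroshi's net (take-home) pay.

Regular pay: 39 × $61.42 = $2395.38
Overtime pay: 2 × $61.42 × 1.5 = $184.26
Gross pay = $2395.38 + $184.26 = $2579.64
Traditional 401(k): $2579.64 × 0.062 = $159.94
SIMPLE IRA contribution: $2579.64 × 0.078 = $201.21
Pre-tax total = $159.94 + $201.21 = $361.15
Taxable wages = $2579.64 − $361.15 = $2218.49
State tax withheld: $2218.49 × 0.09 = $199.66
Municipal income tax: $2218.49 × 0.01 = $22.18
SDI: $2579.64 × 0.005 = $12.90
Union dues: $2579.64 × 0.0106 = $27.34
Legal plan premium: $150.68
Total deductions = $159.94 + $201.21 + $199.66 + $22.18 + $12.90 + $27.34 + $150.68 = $773.91
Net pay = $2579.64 − $773.91 = $1805.73

$1805.73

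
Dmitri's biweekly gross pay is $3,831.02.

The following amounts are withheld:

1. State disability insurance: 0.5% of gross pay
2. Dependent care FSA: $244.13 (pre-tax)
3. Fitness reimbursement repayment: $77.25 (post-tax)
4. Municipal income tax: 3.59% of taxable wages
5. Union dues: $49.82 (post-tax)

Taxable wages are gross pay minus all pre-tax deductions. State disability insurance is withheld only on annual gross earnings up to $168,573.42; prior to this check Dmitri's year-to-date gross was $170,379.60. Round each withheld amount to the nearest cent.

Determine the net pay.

Dependent care FSA: $244.13
Taxable wages = $3,831.02 − $244.13 = $3,586.89
Municipal income tax: $3,586.89 × 0.0359 = $128.77
State disability insurance: annual cap $168,573.42 already reached (YTD $170,379.60), so $0.00
Fitness reimbursement repayment: $77.25
Union dues: $49.82
Total deductions = $244.13 + $128.77 + $0.00 + $77.25 + $49.82 = $499.97
Net pay = $3,831.02 − $499.97 = $3,331.05

$3,331.05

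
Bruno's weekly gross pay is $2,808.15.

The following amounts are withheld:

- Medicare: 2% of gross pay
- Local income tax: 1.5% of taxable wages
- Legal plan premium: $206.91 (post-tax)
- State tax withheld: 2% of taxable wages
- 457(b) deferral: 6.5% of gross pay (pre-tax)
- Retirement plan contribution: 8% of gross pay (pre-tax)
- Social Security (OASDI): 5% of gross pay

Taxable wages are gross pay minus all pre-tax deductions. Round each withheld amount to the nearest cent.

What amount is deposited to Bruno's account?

$1,913.46

Retirement plan contribution: $2,808.15 × 0.08 = $224.65
457(b) deferral: $2,808.15 × 0.065 = $182.53
Pre-tax total = $224.65 + $182.53 = $407.18
Taxable wages = $2,808.15 − $407.18 = $2,400.97
Local income tax: $2,400.97 × 0.015 = $36.01
State tax withheld: $2,400.97 × 0.02 = $48.02
Medicare: $2,808.15 × 0.02 = $56.16
Social Security (OASDI): $2,808.15 × 0.05 = $140.41
Legal plan premium: $206.91
Total deductions = $224.65 + $182.53 + $36.01 + $48.02 + $56.16 + $140.41 + $206.91 = $894.69
Net pay = $2,808.15 − $894.69 = $1,913.46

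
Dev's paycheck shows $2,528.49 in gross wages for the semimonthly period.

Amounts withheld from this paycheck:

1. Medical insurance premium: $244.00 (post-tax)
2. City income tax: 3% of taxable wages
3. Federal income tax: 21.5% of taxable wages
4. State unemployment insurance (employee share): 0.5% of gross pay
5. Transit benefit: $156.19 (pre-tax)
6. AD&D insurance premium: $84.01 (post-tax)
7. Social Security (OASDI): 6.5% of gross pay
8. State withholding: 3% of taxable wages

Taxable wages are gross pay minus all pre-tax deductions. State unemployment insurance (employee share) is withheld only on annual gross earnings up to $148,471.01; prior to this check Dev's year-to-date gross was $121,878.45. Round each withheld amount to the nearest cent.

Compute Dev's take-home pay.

Transit benefit: $156.19
Taxable wages = $2,528.49 − $156.19 = $2,372.30
Federal income tax: $2,372.30 × 0.215 = $510.04
City income tax: $2,372.30 × 0.03 = $71.17
State withholding: $2,372.30 × 0.03 = $71.17
State unemployment insurance (employee share): cap not yet reached, full $2,528.49 is subject → $2,528.49 × 0.005 = $12.64
Social Security (OASDI): $2,528.49 × 0.065 = $164.35
AD&D insurance premium: $84.01
Medical insurance premium: $244.00
Total deductions = $156.19 + $510.04 + $71.17 + $71.17 + $12.64 + $164.35 + $84.01 + $244.00 = $1,313.57
Net pay = $2,528.49 − $1,313.57 = $1,214.92

$1,214.92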